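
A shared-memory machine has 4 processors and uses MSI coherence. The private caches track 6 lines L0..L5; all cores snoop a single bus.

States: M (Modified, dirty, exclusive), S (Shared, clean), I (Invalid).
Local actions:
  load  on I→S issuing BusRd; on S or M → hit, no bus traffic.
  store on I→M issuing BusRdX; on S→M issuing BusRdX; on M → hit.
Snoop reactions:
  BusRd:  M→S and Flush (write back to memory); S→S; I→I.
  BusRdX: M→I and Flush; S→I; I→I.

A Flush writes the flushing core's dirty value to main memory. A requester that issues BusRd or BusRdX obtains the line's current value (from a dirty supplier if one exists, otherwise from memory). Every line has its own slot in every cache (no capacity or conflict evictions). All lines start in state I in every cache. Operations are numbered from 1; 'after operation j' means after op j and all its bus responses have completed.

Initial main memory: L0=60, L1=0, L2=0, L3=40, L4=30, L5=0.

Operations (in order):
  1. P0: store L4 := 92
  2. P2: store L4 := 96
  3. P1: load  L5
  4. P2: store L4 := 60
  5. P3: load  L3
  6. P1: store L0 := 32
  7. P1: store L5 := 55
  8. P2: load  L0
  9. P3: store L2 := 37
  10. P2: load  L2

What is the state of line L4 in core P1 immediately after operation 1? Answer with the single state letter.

state = I

step 1: P0: store L4 := 92  ⟶  MIII  (L4)  txn=BusRdX  M[L4]=30
step 2: P2: store L4 := 96  ⟶  IIMI  (L4)  txn=BusRdX+Flush  M[L4]=92
step 3: P1: load  L5  ⟶  ISII  (L5)  txn=BusRd  M[L5]=0
step 4: P2: store L4 := 60  ⟶  IIMI  (L4)  txn=∅  M[L4]=92
step 5: P3: load  L3  ⟶  IIIS  (L3)  txn=BusRd  M[L3]=40
step 6: P1: store L0 := 32  ⟶  IMII  (L0)  txn=BusRdX  M[L0]=60
step 7: P1: store L5 := 55  ⟶  IMII  (L5)  txn=BusRdX  M[L5]=0
step 8: P2: load  L0  ⟶  ISSI  (L0)  txn=BusRd+Flush  M[L0]=32
step 9: P3: store L2 := 37  ⟶  IIIM  (L2)  txn=BusRdX  M[L2]=0
step 10: P2: load  L2  ⟶  IISS  (L2)  txn=BusRd+Flush  M[L2]=37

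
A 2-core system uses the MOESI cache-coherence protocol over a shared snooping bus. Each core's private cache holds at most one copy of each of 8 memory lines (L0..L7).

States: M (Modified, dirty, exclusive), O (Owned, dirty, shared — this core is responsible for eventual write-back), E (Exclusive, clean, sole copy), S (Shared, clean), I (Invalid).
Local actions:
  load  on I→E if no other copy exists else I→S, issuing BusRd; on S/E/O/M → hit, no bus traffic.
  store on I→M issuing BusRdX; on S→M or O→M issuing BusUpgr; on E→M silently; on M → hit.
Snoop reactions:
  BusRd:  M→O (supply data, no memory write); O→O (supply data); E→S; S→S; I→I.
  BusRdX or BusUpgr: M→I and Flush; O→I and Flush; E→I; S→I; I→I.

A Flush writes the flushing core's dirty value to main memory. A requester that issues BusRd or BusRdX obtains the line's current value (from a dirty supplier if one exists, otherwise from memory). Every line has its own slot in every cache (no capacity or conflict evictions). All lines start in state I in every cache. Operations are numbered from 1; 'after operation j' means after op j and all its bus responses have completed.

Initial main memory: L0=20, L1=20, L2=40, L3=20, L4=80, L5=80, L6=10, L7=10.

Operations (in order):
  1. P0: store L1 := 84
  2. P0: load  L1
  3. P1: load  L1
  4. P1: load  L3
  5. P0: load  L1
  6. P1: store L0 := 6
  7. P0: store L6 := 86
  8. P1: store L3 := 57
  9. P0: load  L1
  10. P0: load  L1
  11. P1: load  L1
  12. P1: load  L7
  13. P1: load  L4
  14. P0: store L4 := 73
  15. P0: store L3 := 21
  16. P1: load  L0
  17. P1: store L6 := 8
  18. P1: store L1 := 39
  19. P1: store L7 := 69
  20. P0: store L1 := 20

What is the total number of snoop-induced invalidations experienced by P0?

invalidations = 2

[1] P0: store L1 := 84 | P0:M(84), P1:I | bus: BusRdX
[2] P0: load  L1 | P0:M(84), P1:I | bus: none
[3] P1: load  L1 | P0:O(84), P1:S(84) | bus: BusRd
[4] P1: load  L3 | P0:I, P1:E(20) | bus: BusRd
[5] P0: load  L1 | P0:O(84), P1:S(84) | bus: none
[6] P1: store L0 := 6 | P0:I, P1:M(6) | bus: BusRdX
[7] P0: store L6 := 86 | P0:M(86), P1:I | bus: BusRdX
[8] P1: store L3 := 57 | P0:I, P1:M(57) | bus: none
[9] P0: load  L1 | P0:O(84), P1:S(84) | bus: none
[10] P0: load  L1 | P0:O(84), P1:S(84) | bus: none
[11] P1: load  L1 | P0:O(84), P1:S(84) | bus: none
[12] P1: load  L7 | P0:I, P1:E(10) | bus: BusRd
[13] P1: load  L4 | P0:I, P1:E(80) | bus: BusRd
[14] P0: store L4 := 73 | P0:M(73), P1:I | bus: BusRdX
[15] P0: store L3 := 21 | P0:M(21), P1:I | bus: BusRdX,Flush
[16] P1: load  L0 | P0:I, P1:M(6) | bus: none
[17] P1: store L6 := 8 | P0:I, P1:M(8) | bus: BusRdX,Flush
[18] P1: store L1 := 39 | P0:I, P1:M(39) | bus: BusUpgr,Flush
[19] P1: store L7 := 69 | P0:I, P1:M(69) | bus: none
[20] P0: store L1 := 20 | P0:M(20), P1:I | bus: BusRdX,Flush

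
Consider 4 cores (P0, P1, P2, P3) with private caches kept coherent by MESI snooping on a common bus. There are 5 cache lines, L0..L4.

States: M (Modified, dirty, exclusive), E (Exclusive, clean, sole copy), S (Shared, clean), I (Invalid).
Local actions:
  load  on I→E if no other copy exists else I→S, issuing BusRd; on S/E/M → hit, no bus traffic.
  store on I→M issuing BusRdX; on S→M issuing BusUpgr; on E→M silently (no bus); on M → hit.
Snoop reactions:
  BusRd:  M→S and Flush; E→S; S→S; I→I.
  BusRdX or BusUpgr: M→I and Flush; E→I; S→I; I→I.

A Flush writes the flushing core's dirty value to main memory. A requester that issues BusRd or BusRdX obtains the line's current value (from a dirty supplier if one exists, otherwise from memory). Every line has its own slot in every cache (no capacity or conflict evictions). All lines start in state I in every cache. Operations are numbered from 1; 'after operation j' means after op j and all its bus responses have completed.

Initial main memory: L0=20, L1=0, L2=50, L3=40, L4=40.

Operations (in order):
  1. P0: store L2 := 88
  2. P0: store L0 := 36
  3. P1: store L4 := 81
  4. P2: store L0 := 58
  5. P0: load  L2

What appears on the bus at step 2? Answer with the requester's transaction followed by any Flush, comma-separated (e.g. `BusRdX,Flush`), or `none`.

bus = BusRdX

[1] P0: store L2 := 88 | P0:M(88), P1:I, P2:I, P3:I | bus: BusRdX
[2] P0: store L0 := 36 | P0:M(36), P1:I, P2:I, P3:I | bus: BusRdX
[3] P1: store L4 := 81 | P0:I, P1:M(81), P2:I, P3:I | bus: BusRdX
[4] P2: store L0 := 58 | P0:I, P1:I, P2:M(58), P3:I | bus: BusRdX,Flush
[5] P0: load  L2 | P0:M(88), P1:I, P2:I, P3:I | bus: none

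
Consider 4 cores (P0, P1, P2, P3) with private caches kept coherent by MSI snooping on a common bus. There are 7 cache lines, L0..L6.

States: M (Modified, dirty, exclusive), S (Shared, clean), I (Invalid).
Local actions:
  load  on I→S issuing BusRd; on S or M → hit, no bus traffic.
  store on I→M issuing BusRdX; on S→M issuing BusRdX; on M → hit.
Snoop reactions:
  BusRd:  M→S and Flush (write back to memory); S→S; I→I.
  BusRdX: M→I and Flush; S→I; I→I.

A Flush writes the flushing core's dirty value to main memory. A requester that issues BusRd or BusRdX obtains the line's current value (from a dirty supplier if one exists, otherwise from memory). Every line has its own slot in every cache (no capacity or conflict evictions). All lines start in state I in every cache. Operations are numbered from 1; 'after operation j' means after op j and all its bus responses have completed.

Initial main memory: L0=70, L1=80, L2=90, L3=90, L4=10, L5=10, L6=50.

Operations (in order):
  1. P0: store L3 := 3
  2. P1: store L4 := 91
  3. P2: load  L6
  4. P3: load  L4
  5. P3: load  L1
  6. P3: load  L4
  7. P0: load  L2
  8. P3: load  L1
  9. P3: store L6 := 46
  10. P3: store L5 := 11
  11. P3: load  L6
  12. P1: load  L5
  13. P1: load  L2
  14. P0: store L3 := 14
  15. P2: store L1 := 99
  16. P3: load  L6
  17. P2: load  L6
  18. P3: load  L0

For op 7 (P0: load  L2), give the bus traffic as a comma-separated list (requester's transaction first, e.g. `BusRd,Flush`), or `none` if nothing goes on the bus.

bus = BusRd

1. P0: store L3 := 3  bus=[BusRdX]  L3: P0=M P1=I P2=I P3=I  mem[L3]=90
2. P1: store L4 := 91  bus=[BusRdX]  L4: P0=I P1=M P2=I P3=I  mem[L4]=10
3. P2: load  L6  bus=[BusRd]  L6: P0=I P1=I P2=S P3=I  mem[L6]=50
4. P3: load  L4  bus=[BusRd,Flush]  L4: P0=I P1=S P2=I P3=S  mem[L4]=91
5. P3: load  L1  bus=[BusRd]  L1: P0=I P1=I P2=I P3=S  mem[L1]=80
6. P3: load  L4  bus=[-]  L4: P0=I P1=S P2=I P3=S  mem[L4]=91
7. P0: load  L2  bus=[BusRd]  L2: P0=S P1=I P2=I P3=I  mem[L2]=90
8. P3: load  L1  bus=[-]  L1: P0=I P1=I P2=I P3=S  mem[L1]=80
9. P3: store L6 := 46  bus=[BusRdX]  L6: P0=I P1=I P2=I P3=M  mem[L6]=50
10. P3: store L5 := 11  bus=[BusRdX]  L5: P0=I P1=I P2=I P3=M  mem[L5]=10
11. P3: load  L6  bus=[-]  L6: P0=I P1=I P2=I P3=M  mem[L6]=50
12. P1: load  L5  bus=[BusRd,Flush]  L5: P0=I P1=S P2=I P3=S  mem[L5]=11
13. P1: load  L2  bus=[BusRd]  L2: P0=S P1=S P2=I P3=I  mem[L2]=90
14. P0: store L3 := 14  bus=[-]  L3: P0=M P1=I P2=I P3=I  mem[L3]=90
15. P2: store L1 := 99  bus=[BusRdX]  L1: P0=I P1=I P2=M P3=I  mem[L1]=80
16. P3: load  L6  bus=[-]  L6: P0=I P1=I P2=I P3=M  mem[L6]=50
17. P2: load  L6  bus=[BusRd,Flush]  L6: P0=I P1=I P2=S P3=S  mem[L6]=46
18. P3: load  L0  bus=[BusRd]  L0: P0=I P1=I P2=I P3=S  mem[L0]=70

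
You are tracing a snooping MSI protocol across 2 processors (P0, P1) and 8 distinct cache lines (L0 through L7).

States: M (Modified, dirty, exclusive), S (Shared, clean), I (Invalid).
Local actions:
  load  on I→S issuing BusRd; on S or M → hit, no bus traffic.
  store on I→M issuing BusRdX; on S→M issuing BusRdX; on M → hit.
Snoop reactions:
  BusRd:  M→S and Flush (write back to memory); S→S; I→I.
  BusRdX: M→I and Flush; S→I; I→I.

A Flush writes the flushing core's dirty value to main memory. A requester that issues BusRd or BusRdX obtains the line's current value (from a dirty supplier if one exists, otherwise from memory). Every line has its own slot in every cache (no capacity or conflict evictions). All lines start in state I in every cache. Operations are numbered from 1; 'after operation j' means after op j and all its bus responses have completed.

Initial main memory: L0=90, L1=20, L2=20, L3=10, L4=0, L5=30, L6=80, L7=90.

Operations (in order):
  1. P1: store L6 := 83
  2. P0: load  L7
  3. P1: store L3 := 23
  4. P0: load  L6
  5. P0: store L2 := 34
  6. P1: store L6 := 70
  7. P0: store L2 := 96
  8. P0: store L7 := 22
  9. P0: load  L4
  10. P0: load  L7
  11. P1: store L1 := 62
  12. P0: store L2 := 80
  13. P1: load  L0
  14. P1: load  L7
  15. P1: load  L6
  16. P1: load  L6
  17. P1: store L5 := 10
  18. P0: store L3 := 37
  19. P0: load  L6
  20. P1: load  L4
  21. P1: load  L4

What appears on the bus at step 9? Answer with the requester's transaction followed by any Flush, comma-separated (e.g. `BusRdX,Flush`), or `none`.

bus = BusRd

step 1: P1: store L6 := 83  ⟶  IM  (L6)  txn=BusRdX  M[L6]=80
step 2: P0: load  L7  ⟶  SI  (L7)  txn=BusRd  M[L7]=90
step 3: P1: store L3 := 23  ⟶  IM  (L3)  txn=BusRdX  M[L3]=10
step 4: P0: load  L6  ⟶  SS  (L6)  txn=BusRd+Flush  M[L6]=83
step 5: P0: store L2 := 34  ⟶  MI  (L2)  txn=BusRdX  M[L2]=20
step 6: P1: store L6 := 70  ⟶  IM  (L6)  txn=BusRdX  M[L6]=83
step 7: P0: store L2 := 96  ⟶  MI  (L2)  txn=∅  M[L2]=20
step 8: P0: store L7 := 22  ⟶  MI  (L7)  txn=BusRdX  M[L7]=90
step 9: P0: load  L4  ⟶  SI  (L4)  txn=BusRd  M[L4]=0
step 10: P0: load  L7  ⟶  MI  (L7)  txn=∅  M[L7]=90
step 11: P1: store L1 := 62  ⟶  IM  (L1)  txn=BusRdX  M[L1]=20
step 12: P0: store L2 := 80  ⟶  MI  (L2)  txn=∅  M[L2]=20
step 13: P1: load  L0  ⟶  IS  (L0)  txn=BusRd  M[L0]=90
step 14: P1: load  L7  ⟶  SS  (L7)  txn=BusRd+Flush  M[L7]=22
step 15: P1: load  L6  ⟶  IM  (L6)  txn=∅  M[L6]=83
step 16: P1: load  L6  ⟶  IM  (L6)  txn=∅  M[L6]=83
step 17: P1: store L5 := 10  ⟶  IM  (L5)  txn=BusRdX  M[L5]=30
step 18: P0: store L3 := 37  ⟶  MI  (L3)  txn=BusRdX+Flush  M[L3]=23
step 19: P0: load  L6  ⟶  SS  (L6)  txn=BusRd+Flush  M[L6]=70
step 20: P1: load  L4  ⟶  SS  (L4)  txn=BusRd  M[L4]=0
step 21: P1: load  L4  ⟶  SS  (L4)  txn=∅  M[L4]=0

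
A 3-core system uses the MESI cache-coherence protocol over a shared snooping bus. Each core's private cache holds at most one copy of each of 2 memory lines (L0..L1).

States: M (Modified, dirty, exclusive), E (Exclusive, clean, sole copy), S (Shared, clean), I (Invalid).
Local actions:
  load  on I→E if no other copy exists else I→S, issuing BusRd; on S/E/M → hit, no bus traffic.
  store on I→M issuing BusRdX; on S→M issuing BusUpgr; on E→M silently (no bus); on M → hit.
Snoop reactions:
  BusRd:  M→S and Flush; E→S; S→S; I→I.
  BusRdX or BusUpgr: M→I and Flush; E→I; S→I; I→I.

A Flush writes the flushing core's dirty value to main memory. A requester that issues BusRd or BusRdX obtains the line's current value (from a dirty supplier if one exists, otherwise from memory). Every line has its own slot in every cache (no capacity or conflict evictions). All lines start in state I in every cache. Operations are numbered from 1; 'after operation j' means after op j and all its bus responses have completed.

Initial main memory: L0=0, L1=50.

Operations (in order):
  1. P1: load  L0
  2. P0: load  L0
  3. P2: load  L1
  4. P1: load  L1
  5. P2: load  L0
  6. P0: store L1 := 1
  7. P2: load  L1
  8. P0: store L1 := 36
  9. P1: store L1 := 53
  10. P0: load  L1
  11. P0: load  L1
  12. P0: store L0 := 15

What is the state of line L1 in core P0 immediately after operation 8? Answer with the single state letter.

step 1: P1: load  L0  ⟶  IEI  (L0)  txn=BusRd  M[L0]=0
step 2: P0: load  L0  ⟶  SSI  (L0)  txn=BusRd  M[L0]=0
step 3: P2: load  L1  ⟶  IIE  (L1)  txn=BusRd  M[L1]=50
step 4: P1: load  L1  ⟶  ISS  (L1)  txn=BusRd  M[L1]=50
step 5: P2: load  L0  ⟶  SSS  (L0)  txn=BusRd  M[L0]=0
step 6: P0: store L1 := 1  ⟶  MII  (L1)  txn=BusRdX  M[L1]=50
step 7: P2: load  L1  ⟶  SIS  (L1)  txn=BusRd+Flush  M[L1]=1
step 8: P0: store L1 := 36  ⟶  MII  (L1)  txn=BusUpgr  M[L1]=1
step 9: P1: store L1 := 53  ⟶  IMI  (L1)  txn=BusRdX+Flush  M[L1]=36
step 10: P0: load  L1  ⟶  SSI  (L1)  txn=BusRd+Flush  M[L1]=53
step 11: P0: load  L1  ⟶  SSI  (L1)  txn=∅  M[L1]=53
step 12: P0: store L0 := 15  ⟶  MII  (L0)  txn=BusUpgr  M[L0]=0

state = M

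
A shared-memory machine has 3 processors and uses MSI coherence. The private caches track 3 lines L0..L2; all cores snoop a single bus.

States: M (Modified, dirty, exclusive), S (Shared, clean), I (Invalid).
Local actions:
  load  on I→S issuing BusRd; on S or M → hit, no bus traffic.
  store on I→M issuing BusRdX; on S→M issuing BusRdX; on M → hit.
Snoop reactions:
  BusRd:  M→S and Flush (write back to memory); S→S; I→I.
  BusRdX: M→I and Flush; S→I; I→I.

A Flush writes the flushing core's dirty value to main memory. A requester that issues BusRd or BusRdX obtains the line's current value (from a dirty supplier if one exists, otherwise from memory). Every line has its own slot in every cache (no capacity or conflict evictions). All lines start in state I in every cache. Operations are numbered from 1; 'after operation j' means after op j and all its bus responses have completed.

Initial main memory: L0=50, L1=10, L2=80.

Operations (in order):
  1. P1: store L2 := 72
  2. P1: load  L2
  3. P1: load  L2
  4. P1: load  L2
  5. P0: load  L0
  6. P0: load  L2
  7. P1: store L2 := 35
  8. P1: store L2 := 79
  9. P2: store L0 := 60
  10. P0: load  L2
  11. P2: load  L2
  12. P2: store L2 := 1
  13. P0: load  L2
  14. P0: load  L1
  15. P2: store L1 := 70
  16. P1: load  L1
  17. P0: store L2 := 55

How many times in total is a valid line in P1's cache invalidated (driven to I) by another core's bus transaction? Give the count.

invalidations = 1

[1] P1: store L2 := 72 | P0:I, P1:M(72), P2:I | bus: BusRdX
[2] P1: load  L2 | P0:I, P1:M(72), P2:I | bus: none
[3] P1: load  L2 | P0:I, P1:M(72), P2:I | bus: none
[4] P1: load  L2 | P0:I, P1:M(72), P2:I | bus: none
[5] P0: load  L0 | P0:S(50), P1:I, P2:I | bus: BusRd
[6] P0: load  L2 | P0:S(72), P1:S(72), P2:I | bus: BusRd,Flush
[7] P1: store L2 := 35 | P0:I, P1:M(35), P2:I | bus: BusRdX
[8] P1: store L2 := 79 | P0:I, P1:M(79), P2:I | bus: none
[9] P2: store L0 := 60 | P0:I, P1:I, P2:M(60) | bus: BusRdX
[10] P0: load  L2 | P0:S(79), P1:S(79), P2:I | bus: BusRd,Flush
[11] P2: load  L2 | P0:S(79), P1:S(79), P2:S(79) | bus: BusRd
[12] P2: store L2 := 1 | P0:I, P1:I, P2:M(1) | bus: BusRdX
[13] P0: load  L2 | P0:S(1), P1:I, P2:S(1) | bus: BusRd,Flush
[14] P0: load  L1 | P0:S(10), P1:I, P2:I | bus: BusRd
[15] P2: store L1 := 70 | P0:I, P1:I, P2:M(70) | bus: BusRdX
[16] P1: load  L1 | P0:I, P1:S(70), P2:S(70) | bus: BusRd,Flush
[17] P0: store L2 := 55 | P0:M(55), P1:I, P2:I | bus: BusRdX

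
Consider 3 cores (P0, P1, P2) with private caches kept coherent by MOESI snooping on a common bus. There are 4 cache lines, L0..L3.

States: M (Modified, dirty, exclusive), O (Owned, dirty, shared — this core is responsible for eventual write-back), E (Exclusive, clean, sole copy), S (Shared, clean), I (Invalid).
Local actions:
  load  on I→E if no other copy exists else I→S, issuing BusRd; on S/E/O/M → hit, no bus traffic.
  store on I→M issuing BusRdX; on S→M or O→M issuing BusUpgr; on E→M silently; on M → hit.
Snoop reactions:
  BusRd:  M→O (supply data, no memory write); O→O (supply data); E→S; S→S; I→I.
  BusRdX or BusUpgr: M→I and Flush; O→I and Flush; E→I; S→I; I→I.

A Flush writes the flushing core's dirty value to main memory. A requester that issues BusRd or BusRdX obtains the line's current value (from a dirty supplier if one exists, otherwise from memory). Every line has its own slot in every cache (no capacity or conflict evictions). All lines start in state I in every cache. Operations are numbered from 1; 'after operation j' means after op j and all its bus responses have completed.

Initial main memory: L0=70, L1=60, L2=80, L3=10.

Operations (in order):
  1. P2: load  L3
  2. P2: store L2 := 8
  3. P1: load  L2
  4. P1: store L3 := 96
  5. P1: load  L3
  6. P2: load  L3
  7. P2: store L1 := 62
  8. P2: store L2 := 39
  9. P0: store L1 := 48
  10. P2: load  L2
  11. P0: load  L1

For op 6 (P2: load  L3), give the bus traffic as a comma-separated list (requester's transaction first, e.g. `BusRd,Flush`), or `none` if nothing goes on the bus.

  op1 P2: load  L3 → I/I/E on L3; bus BusRd; mem=10
  op2 P2: store L2 := 8 → I/I/M on L2; bus BusRdX; mem=80
  op3 P1: load  L2 → I/S/O on L2; bus BusRd; mem=80
  op4 P1: store L3 := 96 → I/M/I on L3; bus BusRdX; mem=10
  op5 P1: load  L3 → I/M/I on L3; bus (none); mem=10
  op6 P2: load  L3 → I/O/S on L3; bus BusRd; mem=10
  op7 P2: store L1 := 62 → I/I/M on L1; bus BusRdX; mem=60
  op8 P2: store L2 := 39 → I/I/M on L2; bus BusUpgr; mem=80
  op9 P0: store L1 := 48 → M/I/I on L1; bus BusRdX Flush; mem=62
  op10 P2: load  L2 → I/I/M on L2; bus (none); mem=80
  op11 P0: load  L1 → M/I/I on L1; bus (none); mem=62

bus = BusRd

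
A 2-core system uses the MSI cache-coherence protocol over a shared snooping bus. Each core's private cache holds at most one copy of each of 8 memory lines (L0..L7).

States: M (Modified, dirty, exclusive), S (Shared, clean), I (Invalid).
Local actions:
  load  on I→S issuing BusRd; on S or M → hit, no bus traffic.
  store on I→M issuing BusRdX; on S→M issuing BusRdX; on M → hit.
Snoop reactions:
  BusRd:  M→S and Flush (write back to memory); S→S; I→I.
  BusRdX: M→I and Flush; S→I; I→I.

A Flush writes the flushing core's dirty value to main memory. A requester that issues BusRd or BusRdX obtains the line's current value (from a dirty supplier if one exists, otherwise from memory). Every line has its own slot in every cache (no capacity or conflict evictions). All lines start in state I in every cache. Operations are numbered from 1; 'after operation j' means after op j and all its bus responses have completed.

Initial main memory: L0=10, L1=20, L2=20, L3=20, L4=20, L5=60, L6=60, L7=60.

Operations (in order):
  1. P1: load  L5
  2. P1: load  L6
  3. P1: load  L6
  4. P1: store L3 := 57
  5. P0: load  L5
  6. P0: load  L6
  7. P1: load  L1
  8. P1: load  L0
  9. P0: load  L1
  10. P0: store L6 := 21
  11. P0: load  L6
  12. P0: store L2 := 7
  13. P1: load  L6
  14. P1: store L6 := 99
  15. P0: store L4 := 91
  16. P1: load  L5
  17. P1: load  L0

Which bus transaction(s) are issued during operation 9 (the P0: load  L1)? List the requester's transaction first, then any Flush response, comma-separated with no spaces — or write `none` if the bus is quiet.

step 1: P1: load  L5  ⟶  IS  (L5)  txn=BusRd  M[L5]=60
step 2: P1: load  L6  ⟶  IS  (L6)  txn=BusRd  M[L6]=60
step 3: P1: load  L6  ⟶  IS  (L6)  txn=∅  M[L6]=60
step 4: P1: store L3 := 57  ⟶  IM  (L3)  txn=BusRdX  M[L3]=20
step 5: P0: load  L5  ⟶  SS  (L5)  txn=BusRd  M[L5]=60
step 6: P0: load  L6  ⟶  SS  (L6)  txn=BusRd  M[L6]=60
step 7: P1: load  L1  ⟶  IS  (L1)  txn=BusRd  M[L1]=20
step 8: P1: load  L0  ⟶  IS  (L0)  txn=BusRd  M[L0]=10
step 9: P0: load  L1  ⟶  SS  (L1)  txn=BusRd  M[L1]=20
step 10: P0: store L6 := 21  ⟶  MI  (L6)  txn=BusRdX  M[L6]=60
step 11: P0: load  L6  ⟶  MI  (L6)  txn=∅  M[L6]=60
step 12: P0: store L2 := 7  ⟶  MI  (L2)  txn=BusRdX  M[L2]=20
step 13: P1: load  L6  ⟶  SS  (L6)  txn=BusRd+Flush  M[L6]=21
step 14: P1: store L6 := 99  ⟶  IM  (L6)  txn=BusRdX  M[L6]=21
step 15: P0: store L4 := 91  ⟶  MI  (L4)  txn=BusRdX  M[L4]=20
step 16: P1: load  L5  ⟶  SS  (L5)  txn=∅  M[L5]=60
step 17: P1: load  L0  ⟶  IS  (L0)  txn=∅  M[L0]=10

bus = BusRd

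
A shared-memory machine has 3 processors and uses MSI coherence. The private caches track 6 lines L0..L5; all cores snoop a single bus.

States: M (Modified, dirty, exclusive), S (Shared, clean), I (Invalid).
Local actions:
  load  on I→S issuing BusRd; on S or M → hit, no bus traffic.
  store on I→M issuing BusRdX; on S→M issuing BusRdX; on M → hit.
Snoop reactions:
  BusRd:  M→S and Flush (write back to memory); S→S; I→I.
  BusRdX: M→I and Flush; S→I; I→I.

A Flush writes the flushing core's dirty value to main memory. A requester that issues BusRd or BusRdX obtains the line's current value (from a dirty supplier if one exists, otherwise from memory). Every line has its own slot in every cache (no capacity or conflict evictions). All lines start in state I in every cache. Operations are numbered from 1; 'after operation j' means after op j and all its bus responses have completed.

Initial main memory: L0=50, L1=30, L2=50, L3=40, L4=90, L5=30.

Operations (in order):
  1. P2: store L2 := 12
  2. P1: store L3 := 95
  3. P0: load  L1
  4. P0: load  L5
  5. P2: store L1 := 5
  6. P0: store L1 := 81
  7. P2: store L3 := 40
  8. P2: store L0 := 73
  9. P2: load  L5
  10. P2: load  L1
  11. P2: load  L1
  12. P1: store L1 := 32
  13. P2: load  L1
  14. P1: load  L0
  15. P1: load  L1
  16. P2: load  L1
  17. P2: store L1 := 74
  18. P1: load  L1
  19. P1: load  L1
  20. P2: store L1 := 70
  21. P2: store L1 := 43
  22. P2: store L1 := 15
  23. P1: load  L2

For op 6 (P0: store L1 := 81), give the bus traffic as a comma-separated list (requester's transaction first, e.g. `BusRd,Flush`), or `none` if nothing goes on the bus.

  op1 P2: store L2 := 12 → I/I/M on L2; bus BusRdX; mem=50
  op2 P1: store L3 := 95 → I/M/I on L3; bus BusRdX; mem=40
  op3 P0: load  L1 → S/I/I on L1; bus BusRd; mem=30
  op4 P0: load  L5 → S/I/I on L5; bus BusRd; mem=30
  op5 P2: store L1 := 5 → I/I/M on L1; bus BusRdX; mem=30
  op6 P0: store L1 := 81 → M/I/I on L1; bus BusRdX Flush; mem=5
  op7 P2: store L3 := 40 → I/I/M on L3; bus BusRdX Flush; mem=95
  op8 P2: store L0 := 73 → I/I/M on L0; bus BusRdX; mem=50
  op9 P2: load  L5 → S/I/S on L5; bus BusRd; mem=30
  op10 P2: load  L1 → S/I/S on L1; bus BusRd Flush; mem=81
  op11 P2: load  L1 → S/I/S on L1; bus (none); mem=81
  op12 P1: store L1 := 32 → I/M/I on L1; bus BusRdX; mem=81
  op13 P2: load  L1 → I/S/S on L1; bus BusRd Flush; mem=32
  op14 P1: load  L0 → I/S/S on L0; bus BusRd Flush; mem=73
  op15 P1: load  L1 → I/S/S on L1; bus (none); mem=32
  op16 P2: load  L1 → I/S/S on L1; bus (none); mem=32
  op17 P2: store L1 := 74 → I/I/M on L1; bus BusRdX; mem=32
  op18 P1: load  L1 → I/S/S on L1; bus BusRd Flush; mem=74
  op19 P1: load  L1 → I/S/S on L1; bus (none); mem=74
  op20 P2: store L1 := 70 → I/I/M on L1; bus BusRdX; mem=74
  op21 P2: store L1 := 43 → I/I/M on L1; bus (none); mem=74
  op22 P2: store L1 := 15 → I/I/M on L1; bus (none); mem=74
  op23 P1: load  L2 → I/S/S on L2; bus BusRd Flush; mem=12

bus = BusRdX,Flush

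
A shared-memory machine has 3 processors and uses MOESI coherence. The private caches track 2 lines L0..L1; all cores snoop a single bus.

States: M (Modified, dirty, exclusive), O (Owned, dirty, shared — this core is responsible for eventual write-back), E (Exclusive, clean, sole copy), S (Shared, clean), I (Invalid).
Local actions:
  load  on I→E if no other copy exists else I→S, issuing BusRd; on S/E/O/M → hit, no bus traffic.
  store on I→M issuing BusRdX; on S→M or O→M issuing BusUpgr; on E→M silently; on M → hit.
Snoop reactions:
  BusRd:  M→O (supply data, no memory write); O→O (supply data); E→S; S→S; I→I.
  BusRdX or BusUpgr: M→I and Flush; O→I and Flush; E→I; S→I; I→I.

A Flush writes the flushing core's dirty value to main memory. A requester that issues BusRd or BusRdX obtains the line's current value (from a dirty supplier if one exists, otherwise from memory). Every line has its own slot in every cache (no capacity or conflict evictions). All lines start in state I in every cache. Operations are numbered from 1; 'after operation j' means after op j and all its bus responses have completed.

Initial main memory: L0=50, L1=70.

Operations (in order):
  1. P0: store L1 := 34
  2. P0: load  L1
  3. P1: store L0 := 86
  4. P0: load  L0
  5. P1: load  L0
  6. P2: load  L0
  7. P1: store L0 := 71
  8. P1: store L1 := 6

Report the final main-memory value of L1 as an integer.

1. P0: store L1 := 34  bus=[BusRdX]  L1: P0=M P1=I P2=I  mem[L1]=70
2. P0: load  L1  bus=[-]  L1: P0=M P1=I P2=I  mem[L1]=70
3. P1: store L0 := 86  bus=[BusRdX]  L0: P0=I P1=M P2=I  mem[L0]=50
4. P0: load  L0  bus=[BusRd]  L0: P0=S P1=O P2=I  mem[L0]=50
5. P1: load  L0  bus=[-]  L0: P0=S P1=O P2=I  mem[L0]=50
6. P2: load  L0  bus=[BusRd]  L0: P0=S P1=O P2=S  mem[L0]=50
7. P1: store L0 := 71  bus=[BusUpgr]  L0: P0=I P1=M P2=I  mem[L0]=50
8. P1: store L1 := 6  bus=[BusRdX,Flush]  L1: P0=I P1=M P2=I  mem[L1]=34

memory[L1] = 34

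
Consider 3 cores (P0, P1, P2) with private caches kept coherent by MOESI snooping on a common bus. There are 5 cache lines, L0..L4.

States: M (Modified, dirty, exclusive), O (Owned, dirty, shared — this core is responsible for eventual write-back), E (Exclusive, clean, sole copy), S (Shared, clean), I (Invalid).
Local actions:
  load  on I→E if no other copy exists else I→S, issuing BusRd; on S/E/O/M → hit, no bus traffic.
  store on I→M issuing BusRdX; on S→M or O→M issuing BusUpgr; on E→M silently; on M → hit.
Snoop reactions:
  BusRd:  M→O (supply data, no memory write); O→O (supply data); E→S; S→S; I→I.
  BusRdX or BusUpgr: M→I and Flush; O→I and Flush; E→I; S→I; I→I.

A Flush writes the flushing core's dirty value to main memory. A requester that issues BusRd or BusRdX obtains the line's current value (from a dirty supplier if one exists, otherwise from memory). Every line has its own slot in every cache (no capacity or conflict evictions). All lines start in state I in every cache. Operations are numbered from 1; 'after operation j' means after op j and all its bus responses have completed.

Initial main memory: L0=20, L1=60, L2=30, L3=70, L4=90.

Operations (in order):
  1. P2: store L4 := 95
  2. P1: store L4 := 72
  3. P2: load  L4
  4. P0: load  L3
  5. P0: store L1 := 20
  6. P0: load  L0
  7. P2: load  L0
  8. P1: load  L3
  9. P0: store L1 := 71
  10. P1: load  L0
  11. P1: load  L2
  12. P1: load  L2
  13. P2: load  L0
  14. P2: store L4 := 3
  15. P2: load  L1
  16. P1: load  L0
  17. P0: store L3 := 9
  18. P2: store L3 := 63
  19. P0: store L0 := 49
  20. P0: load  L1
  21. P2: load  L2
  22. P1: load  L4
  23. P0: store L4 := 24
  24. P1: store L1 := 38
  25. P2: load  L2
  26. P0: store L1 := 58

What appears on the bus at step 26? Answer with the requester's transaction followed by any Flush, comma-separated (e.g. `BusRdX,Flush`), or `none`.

bus = BusRdX,Flush

[1] P2: store L4 := 95 | P0:I, P1:I, P2:M(95) | bus: BusRdX
[2] P1: store L4 := 72 | P0:I, P1:M(72), P2:I | bus: BusRdX,Flush
[3] P2: load  L4 | P0:I, P1:O(72), P2:S(72) | bus: BusRd
[4] P0: load  L3 | P0:E(70), P1:I, P2:I | bus: BusRd
[5] P0: store L1 := 20 | P0:M(20), P1:I, P2:I | bus: BusRdX
[6] P0: load  L0 | P0:E(20), P1:I, P2:I | bus: BusRd
[7] P2: load  L0 | P0:S(20), P1:I, P2:S(20) | bus: BusRd
[8] P1: load  L3 | P0:S(70), P1:S(70), P2:I | bus: BusRd
[9] P0: store L1 := 71 | P0:M(71), P1:I, P2:I | bus: none
[10] P1: load  L0 | P0:S(20), P1:S(20), P2:S(20) | bus: BusRd
[11] P1: load  L2 | P0:I, P1:E(30), P2:I | bus: BusRd
[12] P1: load  L2 | P0:I, P1:E(30), P2:I | bus: none
[13] P2: load  L0 | P0:S(20), P1:S(20), P2:S(20) | bus: none
[14] P2: store L4 := 3 | P0:I, P1:I, P2:M(3) | bus: BusUpgr,Flush
[15] P2: load  L1 | P0:O(71), P1:I, P2:S(71) | bus: BusRd
[16] P1: load  L0 | P0:S(20), P1:S(20), P2:S(20) | bus: none
[17] P0: store L3 := 9 | P0:M(9), P1:I, P2:I | bus: BusUpgr
[18] P2: store L3 := 63 | P0:I, P1:I, P2:M(63) | bus: BusRdX,Flush
[19] P0: store L0 := 49 | P0:M(49), P1:I, P2:I | bus: BusUpgr
[20] P0: load  L1 | P0:O(71), P1:I, P2:S(71) | bus: none
[21] P2: load  L2 | P0:I, P1:S(30), P2:S(30) | bus: BusRd
[22] P1: load  L4 | P0:I, P1:S(3), P2:O(3) | bus: BusRd
[23] P0: store L4 := 24 | P0:M(24), P1:I, P2:I | bus: BusRdX,Flush
[24] P1: store L1 := 38 | P0:I, P1:M(38), P2:I | bus: BusRdX,Flush
[25] P2: load  L2 | P0:I, P1:S(30), P2:S(30) | bus: none
[26] P0: store L1 := 58 | P0:M(58), P1:I, P2:I | bus: BusRdX,Flush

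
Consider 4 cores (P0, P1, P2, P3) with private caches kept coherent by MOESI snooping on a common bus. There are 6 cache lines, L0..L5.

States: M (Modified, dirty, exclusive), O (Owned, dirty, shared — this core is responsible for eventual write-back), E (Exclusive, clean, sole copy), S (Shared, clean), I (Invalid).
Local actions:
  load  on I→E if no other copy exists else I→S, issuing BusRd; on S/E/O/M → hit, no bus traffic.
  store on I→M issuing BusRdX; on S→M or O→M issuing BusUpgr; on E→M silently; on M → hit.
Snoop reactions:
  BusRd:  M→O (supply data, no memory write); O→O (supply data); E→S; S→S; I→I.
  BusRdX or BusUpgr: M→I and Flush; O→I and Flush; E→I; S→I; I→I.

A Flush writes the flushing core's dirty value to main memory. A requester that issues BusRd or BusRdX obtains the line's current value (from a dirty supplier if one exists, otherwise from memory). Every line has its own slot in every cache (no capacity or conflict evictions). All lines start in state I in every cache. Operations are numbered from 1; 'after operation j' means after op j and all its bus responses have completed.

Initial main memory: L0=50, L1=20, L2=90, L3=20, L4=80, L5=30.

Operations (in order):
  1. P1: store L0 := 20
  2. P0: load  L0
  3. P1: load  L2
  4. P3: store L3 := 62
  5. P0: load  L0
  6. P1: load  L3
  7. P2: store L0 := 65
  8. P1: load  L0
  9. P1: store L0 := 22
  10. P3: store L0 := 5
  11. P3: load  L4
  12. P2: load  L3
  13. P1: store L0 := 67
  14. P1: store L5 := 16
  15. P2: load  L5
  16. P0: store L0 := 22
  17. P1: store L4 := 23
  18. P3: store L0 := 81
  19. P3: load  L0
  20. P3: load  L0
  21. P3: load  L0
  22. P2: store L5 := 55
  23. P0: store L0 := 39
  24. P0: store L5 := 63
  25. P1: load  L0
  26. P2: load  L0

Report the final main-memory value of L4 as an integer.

[1] P1: store L0 := 20 | P0:I, P1:M(20), P2:I, P3:I | bus: BusRdX
[2] P0: load  L0 | P0:S(20), P1:O(20), P2:I, P3:I | bus: BusRd
[3] P1: load  L2 | P0:I, P1:E(90), P2:I, P3:I | bus: BusRd
[4] P3: store L3 := 62 | P0:I, P1:I, P2:I, P3:M(62) | bus: BusRdX
[5] P0: load  L0 | P0:S(20), P1:O(20), P2:I, P3:I | bus: none
[6] P1: load  L3 | P0:I, P1:S(62), P2:I, P3:O(62) | bus: BusRd
[7] P2: store L0 := 65 | P0:I, P1:I, P2:M(65), P3:I | bus: BusRdX,Flush
[8] P1: load  L0 | P0:I, P1:S(65), P2:O(65), P3:I | bus: BusRd
[9] P1: store L0 := 22 | P0:I, P1:M(22), P2:I, P3:I | bus: BusUpgr,Flush
[10] P3: store L0 := 5 | P0:I, P1:I, P2:I, P3:M(5) | bus: BusRdX,Flush
[11] P3: load  L4 | P0:I, P1:I, P2:I, P3:E(80) | bus: BusRd
[12] P2: load  L3 | P0:I, P1:S(62), P2:S(62), P3:O(62) | bus: BusRd
[13] P1: store L0 := 67 | P0:I, P1:M(67), P2:I, P3:I | bus: BusRdX,Flush
[14] P1: store L5 := 16 | P0:I, P1:M(16), P2:I, P3:I | bus: BusRdX
[15] P2: load  L5 | P0:I, P1:O(16), P2:S(16), P3:I | bus: BusRd
[16] P0: store L0 := 22 | P0:M(22), P1:I, P2:I, P3:I | bus: BusRdX,Flush
[17] P1: store L4 := 23 | P0:I, P1:M(23), P2:I, P3:I | bus: BusRdX
[18] P3: store L0 := 81 | P0:I, P1:I, P2:I, P3:M(81) | bus: BusRdX,Flush
[19] P3: load  L0 | P0:I, P1:I, P2:I, P3:M(81) | bus: none
[20] P3: load  L0 | P0:I, P1:I, P2:I, P3:M(81) | bus: none
[21] P3: load  L0 | P0:I, P1:I, P2:I, P3:M(81) | bus: none
[22] P2: store L5 := 55 | P0:I, P1:I, P2:M(55), P3:I | bus: BusUpgr,Flush
[23] P0: store L0 := 39 | P0:M(39), P1:I, P2:I, P3:I | bus: BusRdX,Flush
[24] P0: store L5 := 63 | P0:M(63), P1:I, P2:I, P3:I | bus: BusRdX,Flush
[25] P1: load  L0 | P0:O(39), P1:S(39), P2:I, P3:I | bus: BusRd
[26] P2: load  L0 | P0:O(39), P1:S(39), P2:S(39), P3:I | bus: BusRd

memory[L4] = 80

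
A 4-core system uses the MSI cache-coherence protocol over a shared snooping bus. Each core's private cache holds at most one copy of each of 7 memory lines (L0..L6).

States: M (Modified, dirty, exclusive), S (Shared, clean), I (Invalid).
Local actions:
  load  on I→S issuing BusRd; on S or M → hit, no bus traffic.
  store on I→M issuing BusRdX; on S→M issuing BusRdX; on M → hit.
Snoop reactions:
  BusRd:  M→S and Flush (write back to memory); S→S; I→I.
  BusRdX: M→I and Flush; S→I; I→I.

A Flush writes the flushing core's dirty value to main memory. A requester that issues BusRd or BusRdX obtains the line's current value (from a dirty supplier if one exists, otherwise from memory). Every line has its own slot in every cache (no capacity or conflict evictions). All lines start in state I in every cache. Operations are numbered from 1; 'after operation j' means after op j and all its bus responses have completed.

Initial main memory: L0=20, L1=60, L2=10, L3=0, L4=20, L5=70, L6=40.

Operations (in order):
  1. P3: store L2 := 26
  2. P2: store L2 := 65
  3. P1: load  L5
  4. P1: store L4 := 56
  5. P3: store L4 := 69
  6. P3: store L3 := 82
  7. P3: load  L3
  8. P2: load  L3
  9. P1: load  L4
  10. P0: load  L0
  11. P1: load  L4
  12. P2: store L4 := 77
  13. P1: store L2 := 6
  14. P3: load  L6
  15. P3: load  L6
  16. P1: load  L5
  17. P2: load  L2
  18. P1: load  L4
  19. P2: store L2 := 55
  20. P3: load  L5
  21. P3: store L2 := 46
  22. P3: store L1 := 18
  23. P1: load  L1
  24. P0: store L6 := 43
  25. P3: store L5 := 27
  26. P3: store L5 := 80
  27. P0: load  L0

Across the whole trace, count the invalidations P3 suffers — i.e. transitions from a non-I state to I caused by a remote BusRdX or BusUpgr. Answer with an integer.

invalidations = 3

  op1 P3: store L2 := 26 → I/I/I/M on L2; bus BusRdX; mem=10
  op2 P2: store L2 := 65 → I/I/M/I on L2; bus BusRdX Flush; mem=26
  op3 P1: load  L5 → I/S/I/I on L5; bus BusRd; mem=70
  op4 P1: store L4 := 56 → I/M/I/I on L4; bus BusRdX; mem=20
  op5 P3: store L4 := 69 → I/I/I/M on L4; bus BusRdX Flush; mem=56
  op6 P3: store L3 := 82 → I/I/I/M on L3; bus BusRdX; mem=0
  op7 P3: load  L3 → I/I/I/M on L3; bus (none); mem=0
  op8 P2: load  L3 → I/I/S/S on L3; bus BusRd Flush; mem=82
  op9 P1: load  L4 → I/S/I/S on L4; bus BusRd Flush; mem=69
  op10 P0: load  L0 → S/I/I/I on L0; bus BusRd; mem=20
  op11 P1: load  L4 → I/S/I/S on L4; bus (none); mem=69
  op12 P2: store L4 := 77 → I/I/M/I on L4; bus BusRdX; mem=69
  op13 P1: store L2 := 6 → I/M/I/I on L2; bus BusRdX Flush; mem=65
  op14 P3: load  L6 → I/I/I/S on L6; bus BusRd; mem=40
  op15 P3: load  L6 → I/I/I/S on L6; bus (none); mem=40
  op16 P1: load  L5 → I/S/I/I on L5; bus (none); mem=70
  op17 P2: load  L2 → I/S/S/I on L2; bus BusRd Flush; mem=6
  op18 P1: load  L4 → I/S/S/I on L4; bus BusRd Flush; mem=77
  op19 P2: store L2 := 55 → I/I/M/I on L2; bus BusRdX; mem=6
  op20 P3: load  L5 → I/S/I/S on L5; bus BusRd; mem=70
  op21 P3: store L2 := 46 → I/I/I/M on L2; bus BusRdX Flush; mem=55
  op22 P3: store L1 := 18 → I/I/I/M on L1; bus BusRdX; mem=60
  op23 P1: load  L1 → I/S/I/S on L1; bus BusRd Flush; mem=18
  op24 P0: store L6 := 43 → M/I/I/I on L6; bus BusRdX; mem=40
  op25 P3: store L5 := 27 → I/I/I/M on L5; bus BusRdX; mem=70
  op26 P3: store L5 := 80 → I/I/I/M on L5; bus (none); mem=70
  op27 P0: load  L0 → S/I/I/I on L0; bus (none); mem=20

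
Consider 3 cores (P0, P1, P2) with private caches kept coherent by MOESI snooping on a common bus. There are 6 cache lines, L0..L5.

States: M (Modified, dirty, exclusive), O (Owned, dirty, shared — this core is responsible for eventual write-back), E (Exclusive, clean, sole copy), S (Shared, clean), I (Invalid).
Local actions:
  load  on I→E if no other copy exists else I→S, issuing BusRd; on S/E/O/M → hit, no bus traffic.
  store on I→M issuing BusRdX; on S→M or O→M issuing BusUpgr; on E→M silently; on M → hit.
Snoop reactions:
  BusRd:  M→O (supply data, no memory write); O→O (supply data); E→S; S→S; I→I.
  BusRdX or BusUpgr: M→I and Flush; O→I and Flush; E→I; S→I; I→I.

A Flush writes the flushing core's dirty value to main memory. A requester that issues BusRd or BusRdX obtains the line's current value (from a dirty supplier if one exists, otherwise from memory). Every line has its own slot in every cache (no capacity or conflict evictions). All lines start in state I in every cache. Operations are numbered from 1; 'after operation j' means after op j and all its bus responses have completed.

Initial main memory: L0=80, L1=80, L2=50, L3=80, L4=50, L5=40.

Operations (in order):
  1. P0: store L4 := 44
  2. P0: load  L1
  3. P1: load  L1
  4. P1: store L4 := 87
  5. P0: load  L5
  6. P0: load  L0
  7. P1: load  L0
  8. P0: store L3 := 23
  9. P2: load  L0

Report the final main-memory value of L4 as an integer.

step 1: P0: store L4 := 44  ⟶  MII  (L4)  txn=BusRdX  M[L4]=50
step 2: P0: load  L1  ⟶  EII  (L1)  txn=BusRd  M[L1]=80
step 3: P1: load  L1  ⟶  SSI  (L1)  txn=BusRd  M[L1]=80
step 4: P1: store L4 := 87  ⟶  IMI  (L4)  txn=BusRdX+Flush  M[L4]=44
step 5: P0: load  L5  ⟶  EII  (L5)  txn=BusRd  M[L5]=40
step 6: P0: load  L0  ⟶  EII  (L0)  txn=BusRd  M[L0]=80
step 7: P1: load  L0  ⟶  SSI  (L0)  txn=BusRd  M[L0]=80
step 8: P0: store L3 := 23  ⟶  MII  (L3)  txn=BusRdX  M[L3]=80
step 9: P2: load  L0  ⟶  SSS  (L0)  txn=BusRd  M[L0]=80

memory[L4] = 44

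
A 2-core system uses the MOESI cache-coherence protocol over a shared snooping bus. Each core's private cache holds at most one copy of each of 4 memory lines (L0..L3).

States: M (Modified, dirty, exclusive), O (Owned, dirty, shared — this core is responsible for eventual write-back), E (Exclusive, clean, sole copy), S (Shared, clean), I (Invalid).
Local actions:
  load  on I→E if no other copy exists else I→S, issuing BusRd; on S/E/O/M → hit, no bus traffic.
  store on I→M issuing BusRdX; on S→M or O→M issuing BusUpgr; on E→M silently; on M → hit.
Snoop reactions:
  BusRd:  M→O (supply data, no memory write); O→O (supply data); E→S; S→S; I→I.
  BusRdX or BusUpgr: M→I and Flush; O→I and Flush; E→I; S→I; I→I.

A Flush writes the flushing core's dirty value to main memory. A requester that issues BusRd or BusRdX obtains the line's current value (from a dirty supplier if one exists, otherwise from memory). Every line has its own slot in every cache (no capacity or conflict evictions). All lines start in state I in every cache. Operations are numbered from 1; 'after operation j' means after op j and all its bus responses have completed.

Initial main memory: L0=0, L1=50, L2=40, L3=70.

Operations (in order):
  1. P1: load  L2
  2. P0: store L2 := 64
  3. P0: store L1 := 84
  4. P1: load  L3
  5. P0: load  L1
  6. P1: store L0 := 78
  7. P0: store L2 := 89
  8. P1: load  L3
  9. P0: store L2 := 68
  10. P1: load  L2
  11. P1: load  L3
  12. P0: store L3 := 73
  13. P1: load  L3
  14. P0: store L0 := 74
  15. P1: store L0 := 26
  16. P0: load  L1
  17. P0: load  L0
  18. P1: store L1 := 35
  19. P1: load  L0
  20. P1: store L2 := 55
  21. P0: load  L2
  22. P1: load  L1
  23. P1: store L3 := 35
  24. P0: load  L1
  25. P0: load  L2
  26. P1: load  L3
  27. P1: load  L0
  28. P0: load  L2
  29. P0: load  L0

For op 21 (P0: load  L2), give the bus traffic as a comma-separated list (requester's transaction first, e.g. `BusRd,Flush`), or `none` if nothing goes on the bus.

bus = BusRd

1. P1: load  L2  bus=[BusRd]  L2: P0=I P1=E  mem[L2]=40
2. P0: store L2 := 64  bus=[BusRdX]  L2: P0=M P1=I  mem[L2]=40
3. P0: store L1 := 84  bus=[BusRdX]  L1: P0=M P1=I  mem[L1]=50
4. P1: load  L3  bus=[BusRd]  L3: P0=I P1=E  mem[L3]=70
5. P0: load  L1  bus=[-]  L1: P0=M P1=I  mem[L1]=50
6. P1: store L0 := 78  bus=[BusRdX]  L0: P0=I P1=M  mem[L0]=0
7. P0: store L2 := 89  bus=[-]  L2: P0=M P1=I  mem[L2]=40
8. P1: load  L3  bus=[-]  L3: P0=I P1=E  mem[L3]=70
9. P0: store L2 := 68  bus=[-]  L2: P0=M P1=I  mem[L2]=40
10. P1: load  L2  bus=[BusRd]  L2: P0=O P1=S  mem[L2]=40
11. P1: load  L3  bus=[-]  L3: P0=I P1=E  mem[L3]=70
12. P0: store L3 := 73  bus=[BusRdX]  L3: P0=M P1=I  mem[L3]=70
13. P1: load  L3  bus=[BusRd]  L3: P0=O P1=S  mem[L3]=70
14. P0: store L0 := 74  bus=[BusRdX,Flush]  L0: P0=M P1=I  mem[L0]=78
15. P1: store L0 := 26  bus=[BusRdX,Flush]  L0: P0=I P1=M  mem[L0]=74
16. P0: load  L1  bus=[-]  L1: P0=M P1=I  mem[L1]=50
17. P0: load  L0  bus=[BusRd]  L0: P0=S P1=O  mem[L0]=74
18. P1: store L1 := 35  bus=[BusRdX,Flush]  L1: P0=I P1=M  mem[L1]=84
19. P1: load  L0  bus=[-]  L0: P0=S P1=O  mem[L0]=74
20. P1: store L2 := 55  bus=[BusUpgr,Flush]  L2: P0=I P1=M  mem[L2]=68
21. P0: load  L2  bus=[BusRd]  L2: P0=S P1=O  mem[L2]=68
22. P1: load  L1  bus=[-]  L1: P0=I P1=M  mem[L1]=84
23. P1: store L3 := 35  bus=[BusUpgr,Flush]  L3: P0=I P1=M  mem[L3]=73
24. P0: load  L1  bus=[BusRd]  L1: P0=S P1=O  mem[L1]=84
25. P0: load  L2  bus=[-]  L2: P0=S P1=O  mem[L2]=68
26. P1: load  L3  bus=[-]  L3: P0=I P1=M  mem[L3]=73
27. P1: load  L0  bus=[-]  L0: P0=S P1=O  mem[L0]=74
28. P0: load  L2  bus=[-]  L2: P0=S P1=O  mem[L2]=68
29. P0: load  L0  bus=[-]  L0: P0=S P1=O  mem[L0]=74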